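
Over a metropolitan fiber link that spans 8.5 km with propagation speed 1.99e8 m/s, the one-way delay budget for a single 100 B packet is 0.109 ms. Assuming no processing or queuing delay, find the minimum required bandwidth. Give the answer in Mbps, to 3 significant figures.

L = 800 bits.
Propagation delay = 8500 / 199000000 = 0.0427136 ms.
Transmission budget = 0.109 − 0.0427136 = 0.0662864 ms.
R ≥ L / t_tx = 800 bits / 6.62864e-05 s = 12.1 Mbps.

12.1 Mbps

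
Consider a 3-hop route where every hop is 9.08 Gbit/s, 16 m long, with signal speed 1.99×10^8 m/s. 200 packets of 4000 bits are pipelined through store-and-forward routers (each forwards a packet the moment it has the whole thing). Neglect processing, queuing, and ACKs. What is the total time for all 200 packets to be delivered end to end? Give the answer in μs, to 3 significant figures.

Per-hop transmission t_tx = L/R = 4000/9080000000 = 0.440529 μs.
Per-hop propagation t_prop = 16/199000000 = 0.080402 μs.
Pipeline fill: first packet needs 3·t_tx to clear all hops; remaining 199 packets each add one t_tx.
Total = (3+200-1)·t_tx + 3·t_prop = 202·0.440529 + 3·0.080402 = 89.2 μs.

89.2 μs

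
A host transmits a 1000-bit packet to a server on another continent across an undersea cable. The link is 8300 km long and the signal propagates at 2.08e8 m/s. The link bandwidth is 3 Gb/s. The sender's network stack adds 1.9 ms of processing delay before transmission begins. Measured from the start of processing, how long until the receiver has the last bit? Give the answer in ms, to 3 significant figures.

41.8 ms

Transmission delay = L/R = 1000 / 3000000000 = 0.000333333 ms.
Propagation delay = d/s = 8300000 m / 208000000 m/s = 39.9038 ms.
Plus processing delay 1.9 ms = 1.9 ms.
Total = 41.8 ms.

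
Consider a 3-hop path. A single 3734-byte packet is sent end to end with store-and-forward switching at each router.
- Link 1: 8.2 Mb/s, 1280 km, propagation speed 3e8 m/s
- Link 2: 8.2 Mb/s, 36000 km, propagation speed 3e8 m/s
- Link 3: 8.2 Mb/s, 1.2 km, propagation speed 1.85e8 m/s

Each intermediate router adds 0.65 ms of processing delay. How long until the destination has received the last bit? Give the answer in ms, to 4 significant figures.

L = 3734 × 8 = 29872 bits.
Transmission delay per hop = L/R = 29872/8.2e+06 = 3.64293 ms; 3 hops → 10.9288 ms.
Propagation delays (d/s per hop): 4.26667, 120, 0.00648649 ms; sum = 124.273 ms.
Processing at 2 router(s): 2 × 0.65 ms = 1.3 ms.
End-to-end = 136.5 ms.

136.5 ms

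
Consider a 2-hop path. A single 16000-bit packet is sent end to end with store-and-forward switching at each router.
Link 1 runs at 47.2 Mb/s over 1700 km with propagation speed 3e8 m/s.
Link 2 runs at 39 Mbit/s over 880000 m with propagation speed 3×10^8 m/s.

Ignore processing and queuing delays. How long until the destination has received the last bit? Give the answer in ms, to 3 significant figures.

Transmission delays (L/R per hop): 0.338983, 0.410256 ms; sum = 0.749239 ms.
Propagation delays (d/s per hop): 5.66667, 2.93333 ms; sum = 8.6 ms.
End-to-end = 9.35 ms.

9.35 ms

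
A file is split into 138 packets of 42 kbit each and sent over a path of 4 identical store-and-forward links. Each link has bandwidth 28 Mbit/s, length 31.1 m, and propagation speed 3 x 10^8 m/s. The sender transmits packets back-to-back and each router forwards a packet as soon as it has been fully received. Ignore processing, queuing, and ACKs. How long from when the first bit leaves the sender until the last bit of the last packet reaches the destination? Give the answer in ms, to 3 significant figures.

Per-hop transmission t_tx = L/R = 42000/28000000 = 1.5 ms.
Per-hop propagation t_prop = 31.1/300000000 = 0.000103667 ms.
Pipeline fill: first packet needs 4·t_tx to clear all hops; remaining 137 packets each add one t_tx.
Total = (4+138-1)·t_tx + 4·t_prop = 141·1.5 + 4·0.000103667 = 212 ms.

212 ms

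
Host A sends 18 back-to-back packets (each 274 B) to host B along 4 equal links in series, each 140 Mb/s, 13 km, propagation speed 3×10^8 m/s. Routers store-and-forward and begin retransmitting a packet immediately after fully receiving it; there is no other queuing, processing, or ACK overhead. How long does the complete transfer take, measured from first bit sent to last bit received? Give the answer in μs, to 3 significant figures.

Per-hop transmission t_tx = L/R = 2192/140000000 = 15.6571 μs.
Per-hop propagation t_prop = 13000/300000000 = 43.3333 μs.
Pipeline fill: first packet needs 4·t_tx to clear all hops; remaining 17 packets each add one t_tx.
Total = (4+18-1)·t_tx + 4·t_prop = 21·15.6571 + 4·43.3333 = 502 μs.

502 μs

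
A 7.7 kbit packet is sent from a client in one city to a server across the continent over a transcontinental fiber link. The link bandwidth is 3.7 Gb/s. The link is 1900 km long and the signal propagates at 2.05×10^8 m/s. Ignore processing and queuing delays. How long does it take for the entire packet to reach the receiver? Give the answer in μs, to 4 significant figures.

9270 μs

L = 7700 bits.
Transmission delay = L/R = 7700 / 3700000000 = 2.08108 μs.
Propagation delay = d/s = 1900000 m / 2.05e+08 m/s = 9268.29 μs.
Total = 9270 μs.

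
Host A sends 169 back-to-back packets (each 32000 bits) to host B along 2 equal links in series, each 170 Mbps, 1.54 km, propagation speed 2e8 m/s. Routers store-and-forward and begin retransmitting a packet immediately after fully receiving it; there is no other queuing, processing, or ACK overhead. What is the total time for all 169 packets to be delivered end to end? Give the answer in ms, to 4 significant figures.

Per-hop transmission t_tx = L/R = 32000/170000000 = 0.188235 ms.
Per-hop propagation t_prop = 1540/200000000 = 0.0077 ms.
Pipeline fill: first packet needs 2·t_tx to clear all hops; remaining 168 packets each add one t_tx.
Total = (2+169-1)·t_tx + 2·t_prop = 170·0.188235 + 2·0.0077 = 32.02 ms.

32.02 ms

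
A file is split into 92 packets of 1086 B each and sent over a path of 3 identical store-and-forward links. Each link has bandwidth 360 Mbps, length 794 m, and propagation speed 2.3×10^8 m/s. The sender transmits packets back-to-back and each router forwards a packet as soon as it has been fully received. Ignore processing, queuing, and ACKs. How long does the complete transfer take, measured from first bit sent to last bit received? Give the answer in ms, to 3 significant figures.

2.28 ms

Per-hop transmission t_tx = L/R = 8688/360000000 = 0.0241333 ms.
Per-hop propagation t_prop = 794/2.3e+08 = 0.00345217 ms.
Pipeline fill: first packet needs 3·t_tx to clear all hops; remaining 91 packets each add one t_tx.
Total = (3+92-1)·t_tx + 3·t_prop = 94·0.0241333 + 3·0.00345217 = 2.28 ms.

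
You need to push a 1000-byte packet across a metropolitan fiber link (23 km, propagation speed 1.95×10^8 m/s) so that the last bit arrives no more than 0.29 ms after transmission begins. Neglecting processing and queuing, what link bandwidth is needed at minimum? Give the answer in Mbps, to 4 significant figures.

L = 8000 bits.
Propagation delay = 23000 / 195000000 = 0.117949 ms.
Transmission budget = 0.29 − 0.117949 = 0.172051 ms.
R ≥ L / t_tx = 8000 bits / 0.000172051 s = 46.50 Mbps.

46.50 Mbps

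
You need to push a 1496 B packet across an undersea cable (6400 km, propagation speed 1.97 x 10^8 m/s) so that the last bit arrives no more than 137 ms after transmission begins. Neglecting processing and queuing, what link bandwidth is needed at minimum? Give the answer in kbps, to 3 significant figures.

L = 11968 bits.
Propagation delay = 6400000 / 197000000 = 32.4873 ms.
Transmission budget = 137 − 32.4873 = 104.513 ms.
R ≥ L / t_tx = 11968 bits / 0.104513 s = 115 kbps.

115 kbps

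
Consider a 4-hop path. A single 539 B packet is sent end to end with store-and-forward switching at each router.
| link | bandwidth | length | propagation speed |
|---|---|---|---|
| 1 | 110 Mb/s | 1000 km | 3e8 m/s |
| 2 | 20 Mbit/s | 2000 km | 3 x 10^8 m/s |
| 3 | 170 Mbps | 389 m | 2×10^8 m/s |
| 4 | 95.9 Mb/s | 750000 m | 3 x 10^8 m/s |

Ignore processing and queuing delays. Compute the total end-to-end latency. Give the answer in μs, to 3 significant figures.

12800 μs

L = 539 × 8 = 4312 bits.
Transmission delays (L/R per hop): 39.2, 215.6, 25.3647, 44.9635 μs; sum = 325.128 μs.
Propagation delays (d/s per hop): 3333.33, 6666.67, 1.945, 2500 μs; sum = 12501.9 μs.
End-to-end = 12800 μs.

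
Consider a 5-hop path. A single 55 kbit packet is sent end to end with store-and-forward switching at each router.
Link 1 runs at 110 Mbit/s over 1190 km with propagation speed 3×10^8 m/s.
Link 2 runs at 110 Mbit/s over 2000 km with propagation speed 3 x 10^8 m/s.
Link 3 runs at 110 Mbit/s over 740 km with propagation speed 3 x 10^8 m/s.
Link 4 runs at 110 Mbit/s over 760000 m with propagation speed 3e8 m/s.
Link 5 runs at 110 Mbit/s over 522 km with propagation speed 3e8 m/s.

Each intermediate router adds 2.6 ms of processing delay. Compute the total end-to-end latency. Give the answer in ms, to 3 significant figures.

L = 55000 bits.
Transmission delay per hop = L/R = 55000/110000000 = 0.5 ms; 5 hops → 2.5 ms.
Propagation delays (d/s per hop): 3.96667, 6.66667, 2.46667, 2.53333, 1.74 ms; sum = 17.3733 ms.
Processing at 4 router(s): 4 × 2.6 ms = 10.4 ms.
End-to-end = 30.3 ms.

30.3 ms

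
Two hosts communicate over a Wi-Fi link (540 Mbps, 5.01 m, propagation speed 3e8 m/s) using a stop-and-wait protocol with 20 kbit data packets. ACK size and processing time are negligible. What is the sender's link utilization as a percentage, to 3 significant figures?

t_tx = L/R = 20000/540000000 = 3.7037e-05 s.
t_prop = 5.01/300000000 = 1.67e-08 s; RTT = 3.34e-08 s.
Cycle = t_tx + RTT = 3.70704e-05 s.
Utilization = t_tx / cycle = 3.7037e-05/3.70704e-05 = 99.9 %.

99.9 %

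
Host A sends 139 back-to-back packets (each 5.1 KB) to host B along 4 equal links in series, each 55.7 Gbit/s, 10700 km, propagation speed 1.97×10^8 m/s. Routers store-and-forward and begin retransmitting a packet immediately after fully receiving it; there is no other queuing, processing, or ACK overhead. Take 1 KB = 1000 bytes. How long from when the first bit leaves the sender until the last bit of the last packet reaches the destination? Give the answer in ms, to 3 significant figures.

Per-hop transmission t_tx = L/R = 40800/55700000000 = 0.000732496 ms.
Per-hop propagation t_prop = 10700000/197000000 = 54.3147 ms.
Pipeline fill: first packet needs 4·t_tx to clear all hops; remaining 138 packets each add one t_tx.
Total = (4+139-1)·t_tx + 4·t_prop = 142·0.000732496 + 4·54.3147 = 217 ms.

217 ms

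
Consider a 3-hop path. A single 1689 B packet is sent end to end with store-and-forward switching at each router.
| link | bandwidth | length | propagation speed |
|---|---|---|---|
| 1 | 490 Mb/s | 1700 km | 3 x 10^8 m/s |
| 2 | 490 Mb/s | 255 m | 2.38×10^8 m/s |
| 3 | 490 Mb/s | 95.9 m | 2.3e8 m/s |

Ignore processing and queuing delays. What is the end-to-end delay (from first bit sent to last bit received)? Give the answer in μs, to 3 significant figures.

L = 1689 × 8 = 13512 bits.
Transmission delay per hop = L/R = 13512/490000000 = 27.5755 μs; 3 hops → 82.7265 μs.
Propagation delays (d/s per hop): 5666.67, 1.07143, 0.416957 μs; sum = 5668.16 μs.
End-to-end = 5750 μs.

5750 μs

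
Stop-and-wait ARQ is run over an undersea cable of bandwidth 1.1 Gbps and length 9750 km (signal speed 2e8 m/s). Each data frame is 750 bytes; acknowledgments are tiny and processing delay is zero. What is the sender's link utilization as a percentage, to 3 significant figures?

t_tx = L/R = 6000/1100000000 = 5.45455e-06 s.
t_prop = 9750000/200000000 = 0.04875 s; RTT = 0.0975 s.
Cycle = t_tx + RTT = 0.0975055 s.
Utilization = t_tx / cycle = 5.45455e-06/0.0975055 = 0.00559 %.

0.00559 %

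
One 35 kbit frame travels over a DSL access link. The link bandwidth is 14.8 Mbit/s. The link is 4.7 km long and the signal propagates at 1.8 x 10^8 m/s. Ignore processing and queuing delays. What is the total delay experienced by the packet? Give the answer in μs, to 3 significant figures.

L = 35000 bits.
Transmission delay = L/R = 35000 / 14800000 = 2364.86 μs.
Propagation delay = d/s = 4700 m / 180000000 m/s = 26.1111 μs.
Total = 2390 μs.

2390 μs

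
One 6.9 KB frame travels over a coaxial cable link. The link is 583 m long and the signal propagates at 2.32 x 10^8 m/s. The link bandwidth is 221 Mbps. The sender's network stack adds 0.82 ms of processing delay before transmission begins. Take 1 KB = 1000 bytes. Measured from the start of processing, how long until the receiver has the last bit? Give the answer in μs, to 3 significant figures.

L = 55200 bits.
Transmission delay = L/R = 55200 / 221000000 = 249.774 μs.
Propagation delay = d/s = 583 m / 2.32e+08 m/s = 2.51293 μs.
Plus processing delay 0.82 ms = 820 μs.
Total = 1070 μs.

1070 μs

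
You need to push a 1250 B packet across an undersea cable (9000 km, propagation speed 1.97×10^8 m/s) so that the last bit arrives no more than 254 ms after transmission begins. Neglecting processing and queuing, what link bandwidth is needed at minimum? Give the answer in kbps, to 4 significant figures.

48.00 kbps

L = 10000 bits.
Propagation delay = 9000000 / 197000000 = 45.6853 ms.
Transmission budget = 254 − 45.6853 = 208.315 ms.
R ≥ L / t_tx = 10000 bits / 0.208315 s = 48.00 kbps.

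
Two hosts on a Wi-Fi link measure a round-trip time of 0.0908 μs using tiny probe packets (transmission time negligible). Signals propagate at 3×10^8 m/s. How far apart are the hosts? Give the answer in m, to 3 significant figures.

One-way propagation = RTT/2 = 0.0454 μs.
d = s × t = 300000000 × 4.54e-08 = 13.6 m.

13.6 m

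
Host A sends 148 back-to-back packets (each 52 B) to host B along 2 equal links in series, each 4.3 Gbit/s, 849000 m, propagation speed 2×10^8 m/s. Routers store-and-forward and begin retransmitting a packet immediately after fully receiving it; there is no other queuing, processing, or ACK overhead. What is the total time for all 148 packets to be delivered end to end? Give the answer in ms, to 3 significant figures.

Per-hop transmission t_tx = L/R = 416/4300000000 = 9.67442e-05 ms.
Per-hop propagation t_prop = 849000/200000000 = 4.245 ms.
Pipeline fill: first packet needs 2·t_tx to clear all hops; remaining 147 packets each add one t_tx.
Total = (2+148-1)·t_tx + 2·t_prop = 149·9.67442e-05 + 2·4.245 = 8.50 ms.

8.50 ms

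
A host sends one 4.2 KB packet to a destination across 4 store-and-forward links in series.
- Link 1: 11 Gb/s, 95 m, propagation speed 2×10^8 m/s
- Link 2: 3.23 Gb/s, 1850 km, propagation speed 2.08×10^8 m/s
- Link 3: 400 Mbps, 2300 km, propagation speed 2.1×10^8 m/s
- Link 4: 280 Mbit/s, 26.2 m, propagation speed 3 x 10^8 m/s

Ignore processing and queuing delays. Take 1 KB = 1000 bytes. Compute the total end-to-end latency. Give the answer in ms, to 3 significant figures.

L = 33600 bits.
Transmission delays (L/R per hop): 0.00305455, 0.0104025, 0.084, 0.12 ms; sum = 0.217457 ms.
Propagation delays (d/s per hop): 0.000475, 8.89423, 10.9524, 8.73333e-05 ms; sum = 19.8472 ms.
End-to-end = 20.1 ms.

20.1 ms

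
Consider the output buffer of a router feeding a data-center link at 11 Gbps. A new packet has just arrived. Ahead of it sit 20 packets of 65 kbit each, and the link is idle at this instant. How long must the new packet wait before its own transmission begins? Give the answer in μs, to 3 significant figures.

Each queued packet: L/R = 65000/11000000000 = 5.90909 μs.
20 queued → 118.182 μs.
Queuing delay = 118 μs.

118 μs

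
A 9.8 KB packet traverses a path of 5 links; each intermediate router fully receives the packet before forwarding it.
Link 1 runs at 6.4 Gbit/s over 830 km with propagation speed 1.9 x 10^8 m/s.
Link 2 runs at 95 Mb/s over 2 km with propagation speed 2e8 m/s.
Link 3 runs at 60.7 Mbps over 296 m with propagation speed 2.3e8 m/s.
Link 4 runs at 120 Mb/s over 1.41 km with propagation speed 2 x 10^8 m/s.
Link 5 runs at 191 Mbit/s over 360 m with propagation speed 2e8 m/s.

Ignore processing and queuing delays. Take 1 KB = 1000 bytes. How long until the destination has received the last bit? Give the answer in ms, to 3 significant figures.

L = 78400 bits.
Transmission delays (L/R per hop): 0.01225, 0.825263, 1.2916, 0.653333, 0.410471 ms; sum = 3.19292 ms.
Propagation delays (d/s per hop): 4.36842, 0.01, 0.00128696, 0.00705, 0.0018 ms; sum = 4.38856 ms.
End-to-end = 7.58 ms.

7.58 ms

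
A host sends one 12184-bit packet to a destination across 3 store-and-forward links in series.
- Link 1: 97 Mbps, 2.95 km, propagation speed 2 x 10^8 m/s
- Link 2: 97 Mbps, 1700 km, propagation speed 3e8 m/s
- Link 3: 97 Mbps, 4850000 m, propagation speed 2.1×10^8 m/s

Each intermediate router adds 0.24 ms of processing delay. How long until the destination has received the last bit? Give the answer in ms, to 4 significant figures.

29.63 ms

Transmission delay per hop = L/R = 12184/97000000 = 0.125608 ms; 3 hops → 0.376825 ms.
Propagation delays (d/s per hop): 0.01475, 5.66667, 23.0952 ms; sum = 28.7767 ms.
Processing at 2 router(s): 2 × 0.24 ms = 0.48 ms.
End-to-end = 29.63 ms.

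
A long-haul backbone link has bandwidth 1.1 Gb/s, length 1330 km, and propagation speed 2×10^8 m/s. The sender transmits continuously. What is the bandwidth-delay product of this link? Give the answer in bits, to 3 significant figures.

7320000 bits

Propagation delay = 1330000 / 200000000 = 0.00665 s.
BDP = R × t_prop = 1100000000 × 0.00665 = 7315000 bits.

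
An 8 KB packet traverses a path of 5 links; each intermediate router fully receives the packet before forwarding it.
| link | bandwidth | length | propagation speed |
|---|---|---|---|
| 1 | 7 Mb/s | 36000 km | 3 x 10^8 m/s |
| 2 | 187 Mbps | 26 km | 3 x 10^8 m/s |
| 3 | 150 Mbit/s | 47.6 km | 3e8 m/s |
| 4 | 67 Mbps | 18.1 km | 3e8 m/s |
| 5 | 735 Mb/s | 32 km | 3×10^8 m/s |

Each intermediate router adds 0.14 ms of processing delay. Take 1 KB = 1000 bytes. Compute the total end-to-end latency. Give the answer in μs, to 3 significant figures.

132000 μs

L = 64000 bits.
Transmission delays (L/R per hop): 9142.86, 342.246, 426.667, 955.224, 87.0748 μs; sum = 10954.1 μs.
Propagation delays (d/s per hop): 120000, 86.6667, 158.667, 60.3333, 106.667 μs; sum = 120412 μs.
Processing at 4 router(s): 4 × 0.14 ms = 560 μs.
End-to-end = 132000 μs.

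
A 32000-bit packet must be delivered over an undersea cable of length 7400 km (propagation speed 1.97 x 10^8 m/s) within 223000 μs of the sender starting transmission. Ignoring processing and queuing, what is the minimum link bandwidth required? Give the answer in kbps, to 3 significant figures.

173 kbps

Propagation delay = 7400000 / 197000000 = 37563.5 μs.
Transmission budget = 223000 − 37563.5 = 185437 μs.
R ≥ L / t_tx = 32000 bits / 0.185437 s = 173 kbps.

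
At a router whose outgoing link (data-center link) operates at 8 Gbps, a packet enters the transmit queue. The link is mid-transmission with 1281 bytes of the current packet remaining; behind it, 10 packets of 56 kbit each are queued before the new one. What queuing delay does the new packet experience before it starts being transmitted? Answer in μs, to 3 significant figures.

Each queued packet: L/R = 56000/8000000000 = 7 μs.
10 queued → 70 μs.
Plus remaining 10248 bits of current packet: 1.281 μs.
Queuing delay = 71.3 μs.

71.3 μs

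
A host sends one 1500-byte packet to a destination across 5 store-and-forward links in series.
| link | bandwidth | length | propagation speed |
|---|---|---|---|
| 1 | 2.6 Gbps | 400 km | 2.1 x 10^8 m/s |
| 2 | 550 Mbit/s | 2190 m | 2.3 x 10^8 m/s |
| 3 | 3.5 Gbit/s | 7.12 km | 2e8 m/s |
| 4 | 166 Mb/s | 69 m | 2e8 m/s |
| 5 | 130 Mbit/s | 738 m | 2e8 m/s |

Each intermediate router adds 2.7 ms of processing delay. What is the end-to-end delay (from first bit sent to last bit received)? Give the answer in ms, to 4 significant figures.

L = 1500 × 8 = 12000 bits.
Transmission delays (L/R per hop): 0.00461538, 0.0218182, 0.00342857, 0.0722892, 0.0923077 ms; sum = 0.194459 ms.
Propagation delays (d/s per hop): 1.90476, 0.00952174, 0.0356, 0.000345, 0.00369 ms; sum = 1.95392 ms.
Processing at 4 router(s): 4 × 2.7 ms = 10.8 ms.
End-to-end = 12.95 ms.

12.95 ms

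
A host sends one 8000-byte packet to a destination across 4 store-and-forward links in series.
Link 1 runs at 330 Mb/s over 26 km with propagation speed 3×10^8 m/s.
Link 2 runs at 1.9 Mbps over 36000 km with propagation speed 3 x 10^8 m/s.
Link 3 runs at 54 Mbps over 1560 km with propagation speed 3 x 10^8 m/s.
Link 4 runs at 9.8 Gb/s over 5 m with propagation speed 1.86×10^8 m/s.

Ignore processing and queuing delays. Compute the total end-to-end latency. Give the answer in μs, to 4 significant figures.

160400 μs

L = 8000 × 8 = 64000 bits.
Transmission delays (L/R per hop): 193.939, 33684.2, 1185.19, 6.53061 μs; sum = 35069.9 μs.
Propagation delays (d/s per hop): 86.6667, 120000, 5200, 0.0268817 μs; sum = 125287 μs.
End-to-end = 160400 μs.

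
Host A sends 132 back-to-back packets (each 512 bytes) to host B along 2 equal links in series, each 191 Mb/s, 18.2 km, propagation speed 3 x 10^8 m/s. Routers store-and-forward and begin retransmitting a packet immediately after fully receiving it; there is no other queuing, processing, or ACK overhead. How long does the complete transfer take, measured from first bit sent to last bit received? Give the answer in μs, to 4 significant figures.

2974 μs

Per-hop transmission t_tx = L/R = 4096/191000000 = 21.445 μs.
Per-hop propagation t_prop = 18200/300000000 = 60.6667 μs.
Pipeline fill: first packet needs 2·t_tx to clear all hops; remaining 131 packets each add one t_tx.
Total = (2+132-1)·t_tx + 2·t_prop = 133·21.445 + 2·60.6667 = 2974 μs.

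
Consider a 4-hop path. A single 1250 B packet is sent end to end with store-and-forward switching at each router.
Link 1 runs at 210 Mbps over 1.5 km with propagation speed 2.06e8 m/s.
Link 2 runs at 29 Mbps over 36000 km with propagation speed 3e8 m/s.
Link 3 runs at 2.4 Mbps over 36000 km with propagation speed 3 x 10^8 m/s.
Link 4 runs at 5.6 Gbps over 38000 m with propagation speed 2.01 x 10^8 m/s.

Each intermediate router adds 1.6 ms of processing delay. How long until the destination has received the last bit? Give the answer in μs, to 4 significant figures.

249600 μs

L = 1250 × 8 = 10000 bits.
Transmission delays (L/R per hop): 47.619, 344.828, 4166.67, 1.78571 μs; sum = 4560.9 μs.
Propagation delays (d/s per hop): 7.28155, 120000, 120000, 189.055 μs; sum = 240196 μs.
Processing at 3 router(s): 3 × 1.6 ms = 4800 μs.
End-to-end = 249600 μs.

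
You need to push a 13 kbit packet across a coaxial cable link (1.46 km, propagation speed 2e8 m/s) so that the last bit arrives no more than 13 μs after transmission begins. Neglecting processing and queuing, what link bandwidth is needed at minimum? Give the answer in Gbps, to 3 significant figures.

Propagation delay = 1460 / 200000000 = 7.3 μs.
Transmission budget = 13 − 7.3 = 5.7 μs.
R ≥ L / t_tx = 13000 bits / 5.7e-06 s = 2.28 Gbps.

2.28 Gbps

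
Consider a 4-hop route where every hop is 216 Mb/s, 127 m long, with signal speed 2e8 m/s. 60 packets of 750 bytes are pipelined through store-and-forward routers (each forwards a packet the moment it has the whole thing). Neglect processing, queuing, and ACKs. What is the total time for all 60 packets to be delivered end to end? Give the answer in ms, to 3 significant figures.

1.75 ms

Per-hop transmission t_tx = L/R = 6000/216000000 = 0.0277778 ms.
Per-hop propagation t_prop = 127/200000000 = 0.000635 ms.
Pipeline fill: first packet needs 4·t_tx to clear all hops; remaining 59 packets each add one t_tx.
Total = (4+60-1)·t_tx + 4·t_prop = 63·0.0277778 + 4·0.000635 = 1.75 ms.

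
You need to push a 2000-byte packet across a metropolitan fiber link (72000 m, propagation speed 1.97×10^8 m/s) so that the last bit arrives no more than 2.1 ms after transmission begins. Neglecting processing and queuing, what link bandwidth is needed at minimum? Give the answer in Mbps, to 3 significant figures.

L = 16000 bits.
Propagation delay = 72000 / 197000000 = 0.365482 ms.
Transmission budget = 2.1 − 0.365482 = 1.73452 ms.
R ≥ L / t_tx = 16000 bits / 0.00173452 s = 9.22 Mbps.

9.22 Mbps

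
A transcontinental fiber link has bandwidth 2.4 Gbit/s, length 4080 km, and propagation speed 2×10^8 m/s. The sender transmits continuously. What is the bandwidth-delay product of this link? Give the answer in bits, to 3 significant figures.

Propagation delay = 4080000 / 200000000 = 0.0204 s.
BDP = R × t_prop = 2400000000 × 0.0204 = 48960000 bits.

49000000 bits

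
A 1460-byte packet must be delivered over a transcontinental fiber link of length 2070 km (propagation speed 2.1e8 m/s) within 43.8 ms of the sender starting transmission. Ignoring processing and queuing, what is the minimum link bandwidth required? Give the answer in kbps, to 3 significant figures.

L = 11680 bits.
Propagation delay = 2070000 / 210000000 = 9.85714 ms.
Transmission budget = 43.8 − 9.85714 = 33.9429 ms.
R ≥ L / t_tx = 11680 bits / 0.0339429 s = 344 kbps.

344 kbps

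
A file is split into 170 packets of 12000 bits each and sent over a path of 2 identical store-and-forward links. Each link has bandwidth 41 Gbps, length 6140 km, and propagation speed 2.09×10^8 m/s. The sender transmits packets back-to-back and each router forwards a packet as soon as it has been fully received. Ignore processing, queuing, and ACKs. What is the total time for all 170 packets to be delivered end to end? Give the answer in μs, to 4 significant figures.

Per-hop transmission t_tx = L/R = 12000/41000000000 = 0.292683 μs.
Per-hop propagation t_prop = 6140000/209000000 = 29378 μs.
Pipeline fill: first packet needs 2·t_tx to clear all hops; remaining 169 packets each add one t_tx.
Total = (2+170-1)·t_tx + 2·t_prop = 171·0.292683 + 2·29378 = 58810 μs.

58810 μs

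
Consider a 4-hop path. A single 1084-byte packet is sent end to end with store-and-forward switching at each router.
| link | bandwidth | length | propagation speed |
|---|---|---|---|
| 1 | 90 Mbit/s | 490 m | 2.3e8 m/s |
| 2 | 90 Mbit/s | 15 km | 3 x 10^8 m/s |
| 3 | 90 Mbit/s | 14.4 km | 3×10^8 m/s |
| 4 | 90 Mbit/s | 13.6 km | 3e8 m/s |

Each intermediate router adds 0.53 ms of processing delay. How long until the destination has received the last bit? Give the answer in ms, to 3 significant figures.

L = 1084 × 8 = 8672 bits.
Transmission delay per hop = L/R = 8672/90000000 = 0.0963556 ms; 4 hops → 0.385422 ms.
Propagation delays (d/s per hop): 0.00213043, 0.05, 0.048, 0.0453333 ms; sum = 0.145464 ms.
Processing at 3 router(s): 3 × 0.53 ms = 1.59 ms.
End-to-end = 2.12 ms.

2.12 ms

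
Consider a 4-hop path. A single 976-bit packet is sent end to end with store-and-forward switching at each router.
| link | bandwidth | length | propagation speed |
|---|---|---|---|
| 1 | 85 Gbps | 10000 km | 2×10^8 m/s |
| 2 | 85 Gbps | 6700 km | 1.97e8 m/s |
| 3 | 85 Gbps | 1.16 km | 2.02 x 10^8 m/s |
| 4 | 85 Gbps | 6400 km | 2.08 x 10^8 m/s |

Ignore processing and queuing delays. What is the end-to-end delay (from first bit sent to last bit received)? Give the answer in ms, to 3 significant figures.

115 ms

Transmission delay per hop = L/R = 976/85000000000 = 1.14824e-05 ms; 4 hops → 4.59294e-05 ms.
Propagation delays (d/s per hop): 50, 34.0102, 0.00574257, 30.7692 ms; sum = 114.785 ms.
End-to-end = 115 ms.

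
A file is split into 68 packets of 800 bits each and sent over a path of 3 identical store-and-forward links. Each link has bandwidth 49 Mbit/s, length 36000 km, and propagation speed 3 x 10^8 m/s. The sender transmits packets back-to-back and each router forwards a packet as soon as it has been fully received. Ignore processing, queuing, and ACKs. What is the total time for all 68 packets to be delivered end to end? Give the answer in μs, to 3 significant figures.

Per-hop transmission t_tx = L/R = 800/49000000 = 16.3265 μs.
Per-hop propagation t_prop = 36000000/300000000 = 120000 μs.
Pipeline fill: first packet needs 3·t_tx to clear all hops; remaining 67 packets each add one t_tx.
Total = (3+68-1)·t_tx + 3·t_prop = 70·16.3265 + 3·120000 = 361000 μs.

361000 μs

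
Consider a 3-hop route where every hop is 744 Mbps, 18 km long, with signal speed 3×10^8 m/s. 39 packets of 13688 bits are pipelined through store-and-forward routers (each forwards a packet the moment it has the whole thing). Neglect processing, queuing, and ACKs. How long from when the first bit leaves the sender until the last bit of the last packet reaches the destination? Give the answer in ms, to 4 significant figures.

0.9343 ms

Per-hop transmission t_tx = L/R = 13688/744000000 = 0.0183978 ms.
Per-hop propagation t_prop = 18000/300000000 = 0.06 ms.
Pipeline fill: first packet needs 3·t_tx to clear all hops; remaining 38 packets each add one t_tx.
Total = (3+39-1)·t_tx + 3·t_prop = 41·0.0183978 + 3·0.06 = 0.9343 ms.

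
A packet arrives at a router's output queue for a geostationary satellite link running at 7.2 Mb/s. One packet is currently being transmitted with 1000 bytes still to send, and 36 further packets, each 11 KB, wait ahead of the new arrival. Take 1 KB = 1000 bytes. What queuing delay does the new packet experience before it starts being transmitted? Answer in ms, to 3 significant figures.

441 ms

Each queued packet: L/R = 88000/7200000 = 12.2222 ms.
36 queued → 440 ms.
Plus remaining 8000 bits of current packet: 1.11111 ms.
Queuing delay = 441 ms.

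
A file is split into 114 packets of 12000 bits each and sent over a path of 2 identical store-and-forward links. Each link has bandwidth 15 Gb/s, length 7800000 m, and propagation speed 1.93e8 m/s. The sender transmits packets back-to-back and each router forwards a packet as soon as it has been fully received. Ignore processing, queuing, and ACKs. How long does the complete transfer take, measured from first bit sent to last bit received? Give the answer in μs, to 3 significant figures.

Per-hop transmission t_tx = L/R = 12000/15000000000 = 0.8 μs.
Per-hop propagation t_prop = 7800000/193000000 = 40414.5 μs.
Pipeline fill: first packet needs 2·t_tx to clear all hops; remaining 113 packets each add one t_tx.
Total = (2+114-1)·t_tx + 2·t_prop = 115·0.8 + 2·40414.5 = 80900 μs.

80900 μs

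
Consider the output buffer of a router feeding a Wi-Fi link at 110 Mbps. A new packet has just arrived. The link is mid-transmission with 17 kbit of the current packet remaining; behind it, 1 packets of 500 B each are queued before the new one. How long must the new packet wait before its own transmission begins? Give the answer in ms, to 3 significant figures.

0.191 ms

Each queued packet: L/R = 4000/110000000 = 0.0363636 ms.
1 queued → 0.0363636 ms.
Plus remaining 17000 bits of current packet: 0.154545 ms.
Queuing delay = 0.191 ms.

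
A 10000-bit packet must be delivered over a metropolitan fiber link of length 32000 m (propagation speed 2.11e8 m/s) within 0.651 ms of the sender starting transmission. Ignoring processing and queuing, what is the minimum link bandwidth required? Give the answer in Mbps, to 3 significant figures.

Propagation delay = 32000 / 211000000 = 0.151659 ms.
Transmission budget = 0.651 − 0.151659 = 0.499341 ms.
R ≥ L / t_tx = 10000 bits / 0.000499341 s = 20.0 Mbps.

20.0 Mbps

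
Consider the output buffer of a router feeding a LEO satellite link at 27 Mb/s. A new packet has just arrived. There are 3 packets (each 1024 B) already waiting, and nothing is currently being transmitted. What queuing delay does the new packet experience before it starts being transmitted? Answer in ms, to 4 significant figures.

Each queued packet: L/R = 8192/27000000 = 0.303407 ms.
3 queued → 0.910222 ms.
Queuing delay = 0.9102 ms.

0.9102 ms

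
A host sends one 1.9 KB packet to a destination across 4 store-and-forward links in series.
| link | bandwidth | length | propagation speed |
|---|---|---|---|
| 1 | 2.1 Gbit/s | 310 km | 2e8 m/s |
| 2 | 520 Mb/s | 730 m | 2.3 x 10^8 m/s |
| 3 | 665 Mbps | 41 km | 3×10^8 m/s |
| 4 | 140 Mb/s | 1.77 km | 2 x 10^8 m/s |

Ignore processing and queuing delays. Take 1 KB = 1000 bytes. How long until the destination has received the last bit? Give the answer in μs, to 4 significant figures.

1867 μs

L = 15200 bits.
Transmission delays (L/R per hop): 7.2381, 29.2308, 22.8571, 108.571 μs; sum = 167.897 μs.
Propagation delays (d/s per hop): 1550, 3.17391, 136.667, 8.85 μs; sum = 1698.69 μs.
End-to-end = 1867 μs.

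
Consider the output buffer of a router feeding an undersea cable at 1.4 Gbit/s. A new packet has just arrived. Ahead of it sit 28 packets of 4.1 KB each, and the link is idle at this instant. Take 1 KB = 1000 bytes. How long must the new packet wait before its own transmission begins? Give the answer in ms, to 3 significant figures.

Each queued packet: L/R = 32800/1400000000 = 0.0234286 ms.
28 queued → 0.656 ms.
Queuing delay = 0.656 ms.

0.656 ms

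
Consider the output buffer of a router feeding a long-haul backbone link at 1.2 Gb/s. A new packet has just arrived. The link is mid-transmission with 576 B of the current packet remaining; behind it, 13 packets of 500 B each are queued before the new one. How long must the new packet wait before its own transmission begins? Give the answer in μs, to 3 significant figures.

47.2 μs

Each queued packet: L/R = 4000/1200000000 = 3.33333 μs.
13 queued → 43.3333 μs.
Plus remaining 4608 bits of current packet: 3.84 μs.
Queuing delay = 47.2 μs.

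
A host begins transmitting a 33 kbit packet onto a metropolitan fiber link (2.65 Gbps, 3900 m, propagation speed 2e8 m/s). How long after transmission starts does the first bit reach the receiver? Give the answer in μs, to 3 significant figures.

19.5 μs

First bit experiences only propagation delay: d/s = 3900/200000000 = 19.5 μs.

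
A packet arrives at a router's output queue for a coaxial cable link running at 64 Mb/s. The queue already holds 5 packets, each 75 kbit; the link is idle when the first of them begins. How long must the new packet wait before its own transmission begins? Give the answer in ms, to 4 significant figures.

5.859 ms

Each queued packet: L/R = 75000/64000000 = 1.17188 ms.
5 queued → 5.85938 ms.
Queuing delay = 5.859 ms.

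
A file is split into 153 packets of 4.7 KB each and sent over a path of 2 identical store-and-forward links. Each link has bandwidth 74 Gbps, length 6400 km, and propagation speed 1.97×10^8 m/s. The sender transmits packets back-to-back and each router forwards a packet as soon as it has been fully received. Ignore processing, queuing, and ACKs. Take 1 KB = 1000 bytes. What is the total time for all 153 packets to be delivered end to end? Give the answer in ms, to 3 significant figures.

65.1 ms

Per-hop transmission t_tx = L/R = 37600/74000000000 = 0.000508108 ms.
Per-hop propagation t_prop = 6400000/197000000 = 32.4873 ms.
Pipeline fill: first packet needs 2·t_tx to clear all hops; remaining 152 packets each add one t_tx.
Total = (2+153-1)·t_tx + 2·t_prop = 154·0.000508108 + 2·32.4873 = 65.1 ms.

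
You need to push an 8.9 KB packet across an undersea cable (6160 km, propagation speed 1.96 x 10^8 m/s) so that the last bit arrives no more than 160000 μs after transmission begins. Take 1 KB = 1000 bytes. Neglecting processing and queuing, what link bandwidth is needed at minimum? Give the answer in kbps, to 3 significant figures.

L = 71200 bits.
Propagation delay = 6160000 / 196000000 = 31428.6 μs.
Transmission budget = 160000 − 31428.6 = 128571 μs.
R ≥ L / t_tx = 71200 bits / 0.128571 s = 554 kbps.

554 kbps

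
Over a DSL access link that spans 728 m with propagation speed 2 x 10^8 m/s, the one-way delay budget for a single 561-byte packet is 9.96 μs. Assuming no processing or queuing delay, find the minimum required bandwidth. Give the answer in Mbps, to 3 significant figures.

710 Mbps

L = 4488 bits.
Propagation delay = 728 / 200000000 = 3.64 μs.
Transmission budget = 9.96 − 3.64 = 6.32 μs.
R ≥ L / t_tx = 4488 bits / 6.32e-06 s = 710 Mbps.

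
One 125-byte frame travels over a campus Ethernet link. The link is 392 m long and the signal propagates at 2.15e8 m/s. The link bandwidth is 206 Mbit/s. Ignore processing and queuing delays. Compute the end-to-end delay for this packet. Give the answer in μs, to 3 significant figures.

L = 125 × 8 = 1000 bits.
Transmission delay = L/R = 1000 / 206000000 = 4.85437 μs.
Propagation delay = d/s = 392 m / 215000000 m/s = 1.82326 μs.
Total = 6.68 μs.

6.68 μs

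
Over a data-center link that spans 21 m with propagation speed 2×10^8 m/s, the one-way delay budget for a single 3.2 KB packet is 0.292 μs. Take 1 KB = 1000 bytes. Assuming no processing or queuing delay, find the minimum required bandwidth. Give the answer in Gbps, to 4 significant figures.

136.9 Gbps

L = 25600 bits.
Propagation delay = 21 / 200000000 = 0.105 μs.
Transmission budget = 0.292 − 0.105 = 0.187 μs.
R ≥ L / t_tx = 25600 bits / 1.87e-07 s = 136.9 Gbps.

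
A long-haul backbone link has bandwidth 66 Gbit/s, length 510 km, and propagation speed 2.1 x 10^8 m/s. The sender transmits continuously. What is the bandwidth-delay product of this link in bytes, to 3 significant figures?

Propagation delay = 510000 / 210000000 = 0.00242857 s.
BDP = R × t_prop = 66000000000 × 0.00242857 = 160286000 bits.
In bytes: 160286000/8 = 20000000 bytes.

20000000 bytes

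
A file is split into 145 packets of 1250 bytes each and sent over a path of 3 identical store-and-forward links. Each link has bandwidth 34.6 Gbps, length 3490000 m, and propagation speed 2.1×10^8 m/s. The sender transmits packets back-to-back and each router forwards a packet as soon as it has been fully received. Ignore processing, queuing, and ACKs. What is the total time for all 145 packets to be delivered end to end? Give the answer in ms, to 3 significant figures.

49.9 ms

Per-hop transmission t_tx = L/R = 10000/34600000000 = 0.000289017 ms.
Per-hop propagation t_prop = 3490000/210000000 = 16.619 ms.
Pipeline fill: first packet needs 3·t_tx to clear all hops; remaining 144 packets each add one t_tx.
Total = (3+145-1)·t_tx + 3·t_prop = 147·0.000289017 + 3·16.619 = 49.9 ms.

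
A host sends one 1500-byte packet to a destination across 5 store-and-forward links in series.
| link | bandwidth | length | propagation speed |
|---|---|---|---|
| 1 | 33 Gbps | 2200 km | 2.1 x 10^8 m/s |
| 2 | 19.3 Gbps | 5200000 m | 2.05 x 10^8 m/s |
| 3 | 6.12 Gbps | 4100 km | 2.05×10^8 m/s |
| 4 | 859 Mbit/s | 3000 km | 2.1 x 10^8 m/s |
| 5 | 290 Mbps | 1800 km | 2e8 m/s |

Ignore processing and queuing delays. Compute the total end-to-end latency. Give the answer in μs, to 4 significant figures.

79190 μs

L = 1500 × 8 = 12000 bits.
Transmission delays (L/R per hop): 0.363636, 0.621762, 1.96078, 13.9697, 41.3793 μs; sum = 58.2952 μs.
Propagation delays (d/s per hop): 10476.2, 25365.9, 20000, 14285.7, 9000 μs; sum = 79127.8 μs.
End-to-end = 79190 μs.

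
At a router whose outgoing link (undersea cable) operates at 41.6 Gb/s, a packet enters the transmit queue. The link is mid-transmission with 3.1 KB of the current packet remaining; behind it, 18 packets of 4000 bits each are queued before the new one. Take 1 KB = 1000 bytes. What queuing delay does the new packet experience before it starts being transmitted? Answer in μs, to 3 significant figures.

Each queued packet: L/R = 4000/41600000000 = 0.0961538 μs.
18 queued → 1.73077 μs.
Plus remaining 24800 bits of current packet: 0.596154 μs.
Queuing delay = 2.33 μs.

2.33 μs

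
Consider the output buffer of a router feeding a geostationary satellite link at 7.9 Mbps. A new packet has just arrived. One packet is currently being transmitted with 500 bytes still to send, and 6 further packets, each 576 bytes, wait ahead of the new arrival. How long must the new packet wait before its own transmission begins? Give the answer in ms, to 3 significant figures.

Each queued packet: L/R = 4608/7900000 = 0.583291 ms.
6 queued → 3.49975 ms.
Plus remaining 4000 bits of current packet: 0.506329 ms.
Queuing delay = 4.01 ms.

4.01 ms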